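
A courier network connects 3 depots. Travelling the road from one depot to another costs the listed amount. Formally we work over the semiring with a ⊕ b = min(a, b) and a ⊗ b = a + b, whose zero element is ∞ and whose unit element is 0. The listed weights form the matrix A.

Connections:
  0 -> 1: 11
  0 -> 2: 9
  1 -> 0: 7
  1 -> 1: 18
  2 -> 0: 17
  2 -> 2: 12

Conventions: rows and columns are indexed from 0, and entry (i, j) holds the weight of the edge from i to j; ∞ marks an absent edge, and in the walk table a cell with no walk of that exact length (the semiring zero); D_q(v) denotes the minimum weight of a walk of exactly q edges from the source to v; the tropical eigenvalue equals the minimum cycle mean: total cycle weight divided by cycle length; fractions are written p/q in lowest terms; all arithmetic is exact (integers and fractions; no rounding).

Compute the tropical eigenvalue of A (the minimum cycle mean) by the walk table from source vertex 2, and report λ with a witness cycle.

q=0: [∞, ∞, 0]
q=1: [17, ∞, 12]
q=2: [29, 28, 24]
q=3: [35, 40, 36]
Optimal cycle mean attained by: cycle 0->1->0, total 11 + 7, length 2.
Answer: λ = 9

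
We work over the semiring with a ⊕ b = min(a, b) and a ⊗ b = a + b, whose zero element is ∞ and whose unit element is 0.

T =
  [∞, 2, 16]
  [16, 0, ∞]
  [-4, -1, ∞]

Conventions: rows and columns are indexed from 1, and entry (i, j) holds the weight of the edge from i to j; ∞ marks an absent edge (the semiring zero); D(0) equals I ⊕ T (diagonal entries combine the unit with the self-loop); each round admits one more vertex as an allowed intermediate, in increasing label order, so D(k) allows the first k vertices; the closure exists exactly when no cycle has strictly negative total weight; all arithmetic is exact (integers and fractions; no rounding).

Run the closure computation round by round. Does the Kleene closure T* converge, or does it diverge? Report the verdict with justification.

D(0):
  [0, 2, 16]
  [16, 0, ∞]
  [-4, -1, 0]
D(1):
  [0, 2, 16]
  [16, 0, 32]
  [-4, -2, 0]
D(2):
  [0, 2, 16]
  [16, 0, 32]
  [-4, -2, 0]
D(3):
  [0, 2, 16]
  [16, 0, 32]
  [-4, -2, 0]
Key observation: every diagonal entry stays at the unit through all rounds, so no improving cycle exists.
Answer: CONVERGES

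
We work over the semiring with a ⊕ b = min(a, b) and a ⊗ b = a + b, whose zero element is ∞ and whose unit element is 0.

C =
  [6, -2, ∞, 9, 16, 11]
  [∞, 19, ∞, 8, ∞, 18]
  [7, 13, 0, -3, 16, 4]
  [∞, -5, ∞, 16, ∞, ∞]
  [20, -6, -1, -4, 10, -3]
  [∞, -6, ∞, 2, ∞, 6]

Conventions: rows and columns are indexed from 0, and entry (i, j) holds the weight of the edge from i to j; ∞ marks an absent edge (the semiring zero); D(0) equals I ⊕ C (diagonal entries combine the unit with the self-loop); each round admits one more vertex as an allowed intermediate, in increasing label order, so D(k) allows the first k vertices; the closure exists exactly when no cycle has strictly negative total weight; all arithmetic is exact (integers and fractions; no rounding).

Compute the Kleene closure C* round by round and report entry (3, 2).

D(0):
  [0, -2, ∞, 9, 16, 11]
  [∞, 0, ∞, 8, ∞, 18]
  [7, 13, 0, -3, 16, 4]
  [∞, -5, ∞, 0, ∞, ∞]
  [20, -6, -1, -4, 0, -3]
  [∞, -6, ∞, 2, ∞, 0]
D(1):
  [0, -2, ∞, 9, 16, 11]
  [∞, 0, ∞, 8, ∞, 18]
  [7, 5, 0, -3, 16, 4]
  [∞, -5, ∞, 0, ∞, ∞]
  [20, -6, -1, -4, 0, -3]
  [∞, -6, ∞, 2, ∞, 0]
D(2):
  [0, -2, ∞, 6, 16, 11]
  [∞, 0, ∞, 8, ∞, 18]
  [7, 5, 0, -3, 16, 4]
  [∞, -5, ∞, 0, ∞, 13]
  [20, -6, -1, -4, 0, -3]
  [∞, -6, ∞, 2, ∞, 0]
D(3):
  [0, -2, ∞, 6, 16, 11]
  [∞, 0, ∞, 8, ∞, 18]
  [7, 5, 0, -3, 16, 4]
  [∞, -5, ∞, 0, ∞, 13]
  [6, -6, -1, -4, 0, -3]
  [∞, -6, ∞, 2, ∞, 0]
D(4):
  [0, -2, ∞, 6, 16, 11]
  [∞, 0, ∞, 8, ∞, 18]
  [7, -8, 0, -3, 16, 4]
  [∞, -5, ∞, 0, ∞, 13]
  [6, -9, -1, -4, 0, -3]
  [∞, -6, ∞, 2, ∞, 0]
D(5):
  [0, -2, 15, 6, 16, 11]
  [∞, 0, ∞, 8, ∞, 18]
  [7, -8, 0, -3, 16, 4]
  [∞, -5, ∞, 0, ∞, 13]
  [6, -9, -1, -4, 0, -3]
  [∞, -6, ∞, 2, ∞, 0]
D(6):
  [0, -2, 15, 6, 16, 11]
  [∞, 0, ∞, 8, ∞, 18]
  [7, -8, 0, -3, 16, 4]
  [∞, -5, ∞, 0, ∞, 13]
  [6, -9, -1, -4, 0, -3]
  [∞, -6, ∞, 2, ∞, 0]
Answer: C*[3][2] = ∞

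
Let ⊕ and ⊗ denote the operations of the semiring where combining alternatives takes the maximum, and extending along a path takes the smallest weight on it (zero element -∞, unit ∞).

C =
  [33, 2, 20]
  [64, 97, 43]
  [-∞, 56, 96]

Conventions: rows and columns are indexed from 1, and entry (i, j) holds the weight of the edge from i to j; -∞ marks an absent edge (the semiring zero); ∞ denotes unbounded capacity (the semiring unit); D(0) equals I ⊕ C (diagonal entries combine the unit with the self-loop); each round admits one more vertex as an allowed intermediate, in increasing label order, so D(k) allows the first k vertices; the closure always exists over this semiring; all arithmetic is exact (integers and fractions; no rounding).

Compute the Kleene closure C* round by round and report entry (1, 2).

D(0):
  [∞, 2, 20]
  [64, ∞, 43]
  [-∞, 56, ∞]
D(1):
  [∞, 2, 20]
  [64, ∞, 43]
  [-∞, 56, ∞]
D(2):
  [∞, 2, 20]
  [64, ∞, 43]
  [56, 56, ∞]
D(3):
  [∞, 20, 20]
  [64, ∞, 43]
  [56, 56, ∞]
Answer: C*[1][2] = 20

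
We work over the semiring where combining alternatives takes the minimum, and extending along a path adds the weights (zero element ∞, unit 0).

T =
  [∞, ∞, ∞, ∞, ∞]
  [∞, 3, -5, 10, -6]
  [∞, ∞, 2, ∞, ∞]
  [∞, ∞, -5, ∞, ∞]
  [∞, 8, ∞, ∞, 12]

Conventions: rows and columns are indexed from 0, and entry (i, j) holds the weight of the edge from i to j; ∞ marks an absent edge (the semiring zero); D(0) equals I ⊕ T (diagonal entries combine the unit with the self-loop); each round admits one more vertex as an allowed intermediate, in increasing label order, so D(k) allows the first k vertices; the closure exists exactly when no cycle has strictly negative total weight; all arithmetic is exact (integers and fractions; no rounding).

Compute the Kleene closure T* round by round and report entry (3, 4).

D(0):
  [0, ∞, ∞, ∞, ∞]
  [∞, 0, -5, 10, -6]
  [∞, ∞, 0, ∞, ∞]
  [∞, ∞, -5, 0, ∞]
  [∞, 8, ∞, ∞, 0]
D(1):
  [0, ∞, ∞, ∞, ∞]
  [∞, 0, -5, 10, -6]
  [∞, ∞, 0, ∞, ∞]
  [∞, ∞, -5, 0, ∞]
  [∞, 8, ∞, ∞, 0]
D(2):
  [0, ∞, ∞, ∞, ∞]
  [∞, 0, -5, 10, -6]
  [∞, ∞, 0, ∞, ∞]
  [∞, ∞, -5, 0, ∞]
  [∞, 8, 3, 18, 0]
D(3):
  [0, ∞, ∞, ∞, ∞]
  [∞, 0, -5, 10, -6]
  [∞, ∞, 0, ∞, ∞]
  [∞, ∞, -5, 0, ∞]
  [∞, 8, 3, 18, 0]
D(4):
  [0, ∞, ∞, ∞, ∞]
  [∞, 0, -5, 10, -6]
  [∞, ∞, 0, ∞, ∞]
  [∞, ∞, -5, 0, ∞]
  [∞, 8, 3, 18, 0]
D(5):
  [0, ∞, ∞, ∞, ∞]
  [∞, 0, -5, 10, -6]
  [∞, ∞, 0, ∞, ∞]
  [∞, ∞, -5, 0, ∞]
  [∞, 8, 3, 18, 0]
Answer: T*[3][4] = ∞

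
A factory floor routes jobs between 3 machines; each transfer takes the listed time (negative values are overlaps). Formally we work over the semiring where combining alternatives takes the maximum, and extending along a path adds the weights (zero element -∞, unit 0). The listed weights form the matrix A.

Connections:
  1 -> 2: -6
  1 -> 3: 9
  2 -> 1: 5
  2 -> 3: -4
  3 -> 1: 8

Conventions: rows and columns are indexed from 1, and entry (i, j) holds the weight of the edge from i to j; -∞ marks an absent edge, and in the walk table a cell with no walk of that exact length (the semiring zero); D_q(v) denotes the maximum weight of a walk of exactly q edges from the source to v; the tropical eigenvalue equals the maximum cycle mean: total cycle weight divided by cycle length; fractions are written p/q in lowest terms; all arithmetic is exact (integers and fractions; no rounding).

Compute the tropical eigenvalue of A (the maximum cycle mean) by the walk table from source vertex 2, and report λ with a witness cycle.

q=0: [-∞, 0, -∞]
q=1: [5, -∞, -4]
q=2: [4, -1, 14]
q=3: [22, -2, 13]
Optimal cycle mean attained by: cycle 1->3->1, total 9 + 8, length 2.
Answer: λ = 17/2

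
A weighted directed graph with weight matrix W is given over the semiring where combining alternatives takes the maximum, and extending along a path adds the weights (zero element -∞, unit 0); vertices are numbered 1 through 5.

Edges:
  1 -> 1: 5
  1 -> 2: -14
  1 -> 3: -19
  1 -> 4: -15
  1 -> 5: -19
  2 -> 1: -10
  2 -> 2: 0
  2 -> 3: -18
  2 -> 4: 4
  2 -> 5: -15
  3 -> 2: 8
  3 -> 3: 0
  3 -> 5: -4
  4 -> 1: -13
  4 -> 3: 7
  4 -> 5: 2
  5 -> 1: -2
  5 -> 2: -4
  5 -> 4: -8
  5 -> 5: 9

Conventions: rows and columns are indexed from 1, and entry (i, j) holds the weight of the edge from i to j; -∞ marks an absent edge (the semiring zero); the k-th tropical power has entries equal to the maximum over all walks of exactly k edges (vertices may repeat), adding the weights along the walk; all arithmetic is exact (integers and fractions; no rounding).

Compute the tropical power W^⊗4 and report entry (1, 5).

W^⊗2:
  [10, -9, -8, -10, -10]
  [-5, 0, 11, 4, 6]
  [-2, 8, 0, 12, 5]
  [0, 15, 7, -6, 11]
  [7, 5, -1, 1, 18]
W^⊗3:
  [15, 0, -3, -5, -1]
  [4, 19, 11, 4, 15]
  [3, 8, 19, 12, 14]
  [9, 15, 7, 19, 20]
  [16, 14, 8, 10, 27]
W^⊗4:
  [20, 5, 2, 4, 8]
  [13, 19, 11, 23, 24]
  [12, 27, 19, 12, 23]
  [18, 16, 26, 19, 29]
  [25, 23, 17, 19, 36]
Key observation: the optimum is the walk 1->5->5->5->5, with weight (-19) + 9 + 9 + 9 = 8.
Optimal value attained by: walk 1->5->5->5->5.
Answer: (W^⊗4)[1][5] = 8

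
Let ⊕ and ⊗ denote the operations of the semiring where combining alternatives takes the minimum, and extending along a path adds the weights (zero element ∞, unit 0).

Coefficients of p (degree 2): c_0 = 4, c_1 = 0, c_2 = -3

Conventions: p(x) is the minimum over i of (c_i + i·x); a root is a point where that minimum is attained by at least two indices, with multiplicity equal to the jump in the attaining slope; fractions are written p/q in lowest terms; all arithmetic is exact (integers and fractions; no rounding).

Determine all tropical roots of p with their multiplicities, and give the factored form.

hull edge (i=0, c=4) to (i=1, c=0): slope -4, span 1
hull edge (i=1, c=0) to (i=2, c=-3): slope -3, span 1
Factored form: p(x) = -3 ⊗ (x ⊕ 3) ⊗ (x ⊕ 4)
Answer: roots = 3 (mult 1), 4 (mult 1)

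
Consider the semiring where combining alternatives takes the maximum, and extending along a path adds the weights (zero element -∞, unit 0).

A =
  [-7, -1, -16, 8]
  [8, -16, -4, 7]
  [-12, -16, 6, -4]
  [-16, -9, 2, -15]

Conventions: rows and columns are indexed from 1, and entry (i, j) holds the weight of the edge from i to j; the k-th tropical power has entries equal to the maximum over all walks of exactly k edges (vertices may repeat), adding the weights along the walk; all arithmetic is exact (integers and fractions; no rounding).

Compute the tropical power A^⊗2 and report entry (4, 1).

A^⊗2:
  [7, -1, 10, 6]
  [1, 7, 9, 16]
  [-6, -10, 12, 2]
  [-1, -14, 8, -2]
Key observation: the optimum is the walk 4->2->1, with weight (-9) + 8 = -1.
Optimal value attained by: walk 4->2->1.
Answer: (A^⊗2)[4][1] = -1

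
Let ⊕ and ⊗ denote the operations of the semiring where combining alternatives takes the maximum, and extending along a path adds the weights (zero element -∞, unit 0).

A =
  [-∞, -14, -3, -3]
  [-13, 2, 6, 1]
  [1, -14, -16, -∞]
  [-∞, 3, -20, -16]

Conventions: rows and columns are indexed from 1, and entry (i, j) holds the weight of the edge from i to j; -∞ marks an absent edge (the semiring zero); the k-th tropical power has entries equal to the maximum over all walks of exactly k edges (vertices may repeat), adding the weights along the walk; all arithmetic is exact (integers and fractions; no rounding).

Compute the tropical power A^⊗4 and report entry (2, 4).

A^⊗2:
  [-2, 0, -8, -13]
  [7, 4, 8, 3]
  [-15, -12, -2, -2]
  [-10, 5, 9, 4]
A^⊗3:
  [-7, 2, 6, 1]
  [9, 6, 10, 5]
  [-1, 1, -6, -11]
  [10, 7, 11, 6]
A^⊗4:
  [7, 4, 8, 3]
  [11, 8, 12, 7]
  [-5, 3, 7, 2]
  [12, 9, 13, 8]
Key observation: the optimum is the walk 2->2->2->2->4, with weight 2 + 2 + 2 + 1 = 7.
Optimal value attained by: walk 2->2->2->2->4.
Answer: (A^⊗4)[2][4] = 7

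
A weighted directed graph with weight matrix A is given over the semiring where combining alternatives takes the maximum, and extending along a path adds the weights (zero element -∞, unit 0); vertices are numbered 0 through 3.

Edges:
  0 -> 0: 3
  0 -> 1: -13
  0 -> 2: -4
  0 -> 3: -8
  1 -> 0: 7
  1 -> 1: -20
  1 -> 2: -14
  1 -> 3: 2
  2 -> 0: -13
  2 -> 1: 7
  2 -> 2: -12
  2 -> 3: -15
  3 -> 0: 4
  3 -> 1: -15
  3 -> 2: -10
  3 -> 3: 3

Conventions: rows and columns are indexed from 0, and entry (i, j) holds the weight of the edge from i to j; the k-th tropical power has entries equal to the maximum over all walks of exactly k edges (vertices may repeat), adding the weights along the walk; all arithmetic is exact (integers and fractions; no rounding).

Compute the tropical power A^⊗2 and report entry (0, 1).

A^⊗2:
  [6, 3, -1, -5]
  [10, -6, 3, 5]
  [14, -5, -7, 9]
  [7, -3, 0, 6]
Key observation: the optimum is the walk 0->2->1, with weight (-4) + 7 = 3.
Optimal value attained by: walk 0->2->1.
Answer: (A^⊗2)[0][1] = 3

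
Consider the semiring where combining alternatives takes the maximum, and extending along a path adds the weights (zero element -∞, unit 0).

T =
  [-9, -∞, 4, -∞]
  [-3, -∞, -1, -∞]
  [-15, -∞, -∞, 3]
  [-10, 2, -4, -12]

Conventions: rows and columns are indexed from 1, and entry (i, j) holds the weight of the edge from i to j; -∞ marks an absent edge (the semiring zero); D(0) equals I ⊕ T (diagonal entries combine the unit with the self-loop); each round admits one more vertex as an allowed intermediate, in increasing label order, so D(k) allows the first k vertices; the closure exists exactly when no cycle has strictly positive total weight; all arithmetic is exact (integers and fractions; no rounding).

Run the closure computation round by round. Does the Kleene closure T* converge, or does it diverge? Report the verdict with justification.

D(0):
  [0, -∞, 4, -∞]
  [-3, 0, -1, -∞]
  [-15, -∞, 0, 3]
  [-10, 2, -4, 0]
D(1):
  [0, -∞, 4, -∞]
  [-3, 0, 1, -∞]
  [-15, -∞, 0, 3]
  [-10, 2, -4, 0]
D(2):
  [0, -∞, 4, -∞]
  [-3, 0, 1, -∞]
  [-15, -∞, 0, 3]
  [-1, 2, 3, 0]
Detection: at round 3, diagonal entry (4, 4) turns strictly positive.
Key observation: the cycle 4->2->1->3->4 has total weight 2 + (-3) + 4 + 3, which is strictly positive.
Answer: DIVERGES — positive cycle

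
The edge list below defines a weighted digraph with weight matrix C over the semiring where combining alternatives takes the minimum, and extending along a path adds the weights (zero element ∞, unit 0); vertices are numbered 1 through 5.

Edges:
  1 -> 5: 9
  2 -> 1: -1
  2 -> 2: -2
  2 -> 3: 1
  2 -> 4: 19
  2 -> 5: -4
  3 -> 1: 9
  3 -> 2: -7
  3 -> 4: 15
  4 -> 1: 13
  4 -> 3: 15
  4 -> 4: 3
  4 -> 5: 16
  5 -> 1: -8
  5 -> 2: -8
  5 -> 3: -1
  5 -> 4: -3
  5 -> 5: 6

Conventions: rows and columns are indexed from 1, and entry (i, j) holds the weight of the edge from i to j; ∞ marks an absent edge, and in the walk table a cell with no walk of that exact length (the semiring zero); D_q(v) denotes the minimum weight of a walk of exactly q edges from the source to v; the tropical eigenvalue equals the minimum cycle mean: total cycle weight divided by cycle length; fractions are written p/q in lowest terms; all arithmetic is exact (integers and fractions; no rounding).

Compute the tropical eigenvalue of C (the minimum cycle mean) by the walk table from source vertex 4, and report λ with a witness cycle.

q=0: [∞, ∞, ∞, 0, ∞]
q=1: [13, ∞, 15, 3, 16]
q=2: [8, 8, 15, 6, 19]
q=3: [7, 6, 9, 9, 4]
q=4: [-4, -4, 3, 1, 2]
q=5: [-6, -6, -3, -1, -8]
Optimal cycle mean attained by: cycle 2->5->2, total (-4) + (-8), length 2.
Answer: λ = -6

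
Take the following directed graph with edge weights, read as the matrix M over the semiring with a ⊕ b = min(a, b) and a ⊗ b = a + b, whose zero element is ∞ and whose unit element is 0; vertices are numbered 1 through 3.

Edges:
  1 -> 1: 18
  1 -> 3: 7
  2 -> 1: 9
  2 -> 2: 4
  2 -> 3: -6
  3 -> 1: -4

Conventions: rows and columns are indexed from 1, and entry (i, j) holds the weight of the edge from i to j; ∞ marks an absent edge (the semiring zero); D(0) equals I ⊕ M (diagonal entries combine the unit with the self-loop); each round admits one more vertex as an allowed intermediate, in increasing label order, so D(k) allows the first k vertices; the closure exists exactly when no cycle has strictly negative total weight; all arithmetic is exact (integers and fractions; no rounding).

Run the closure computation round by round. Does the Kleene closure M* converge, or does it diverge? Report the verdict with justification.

D(0):
  [0, ∞, 7]
  [9, 0, -6]
  [-4, ∞, 0]
D(1):
  [0, ∞, 7]
  [9, 0, -6]
  [-4, ∞, 0]
D(2):
  [0, ∞, 7]
  [9, 0, -6]
  [-4, ∞, 0]
D(3):
  [0, ∞, 7]
  [-10, 0, -6]
  [-4, ∞, 0]
Key observation: every diagonal entry stays at the unit through all rounds, so no improving cycle exists.
Answer: CONVERGES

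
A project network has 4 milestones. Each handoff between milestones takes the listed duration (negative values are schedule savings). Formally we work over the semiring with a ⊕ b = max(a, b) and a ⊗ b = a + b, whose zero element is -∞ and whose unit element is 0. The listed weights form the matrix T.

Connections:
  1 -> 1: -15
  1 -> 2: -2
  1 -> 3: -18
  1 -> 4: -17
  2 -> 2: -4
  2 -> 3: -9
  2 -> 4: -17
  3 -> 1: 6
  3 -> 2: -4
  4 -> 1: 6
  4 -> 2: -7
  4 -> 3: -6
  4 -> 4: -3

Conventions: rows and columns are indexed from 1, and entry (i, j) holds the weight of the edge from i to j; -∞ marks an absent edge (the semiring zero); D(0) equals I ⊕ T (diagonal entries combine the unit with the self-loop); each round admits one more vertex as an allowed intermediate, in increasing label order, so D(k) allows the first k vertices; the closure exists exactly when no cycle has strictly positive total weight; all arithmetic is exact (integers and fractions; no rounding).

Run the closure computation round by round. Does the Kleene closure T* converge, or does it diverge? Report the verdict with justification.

D(0):
  [0, -2, -18, -17]
  [-∞, 0, -9, -17]
  [6, -4, 0, -∞]
  [6, -7, -6, 0]
D(1):
  [0, -2, -18, -17]
  [-∞, 0, -9, -17]
  [6, 4, 0, -11]
  [6, 4, -6, 0]
D(2):
  [0, -2, -11, -17]
  [-∞, 0, -9, -17]
  [6, 4, 0, -11]
  [6, 4, -5, 0]
D(3):
  [0, -2, -11, -17]
  [-3, 0, -9, -17]
  [6, 4, 0, -11]
  [6, 4, -5, 0]
D(4):
  [0, -2, -11, -17]
  [-3, 0, -9, -17]
  [6, 4, 0, -11]
  [6, 4, -5, 0]
Key observation: every diagonal entry stays at the unit through all rounds, so no improving cycle exists.
Answer: CONVERGES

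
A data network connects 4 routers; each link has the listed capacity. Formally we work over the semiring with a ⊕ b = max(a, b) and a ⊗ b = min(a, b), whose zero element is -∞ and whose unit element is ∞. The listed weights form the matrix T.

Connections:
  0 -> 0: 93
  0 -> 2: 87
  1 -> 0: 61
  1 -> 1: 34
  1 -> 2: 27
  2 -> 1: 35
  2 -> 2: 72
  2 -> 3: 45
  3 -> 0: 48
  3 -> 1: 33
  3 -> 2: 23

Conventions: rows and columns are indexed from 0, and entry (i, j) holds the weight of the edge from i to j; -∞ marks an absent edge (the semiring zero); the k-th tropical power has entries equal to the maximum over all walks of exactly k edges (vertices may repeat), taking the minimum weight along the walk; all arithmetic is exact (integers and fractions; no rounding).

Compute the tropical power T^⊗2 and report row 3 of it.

T^⊗2:
  [93, 35, 87, 45]
  [61, 34, 61, 27]
  [45, 35, 72, 45]
  [48, 33, 48, 23]
Answer: row 3 of T^⊗2 = [48, 33, 48, 23]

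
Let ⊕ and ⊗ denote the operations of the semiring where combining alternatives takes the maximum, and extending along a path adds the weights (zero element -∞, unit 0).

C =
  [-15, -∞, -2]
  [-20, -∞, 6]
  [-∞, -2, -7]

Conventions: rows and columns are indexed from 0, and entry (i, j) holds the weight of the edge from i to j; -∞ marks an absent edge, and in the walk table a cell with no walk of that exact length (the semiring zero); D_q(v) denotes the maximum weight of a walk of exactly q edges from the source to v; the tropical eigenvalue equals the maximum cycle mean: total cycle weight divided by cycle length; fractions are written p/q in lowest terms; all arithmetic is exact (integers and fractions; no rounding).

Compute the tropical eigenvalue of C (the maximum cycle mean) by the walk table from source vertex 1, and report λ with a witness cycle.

q=0: [-∞, 0, -∞]
q=1: [-20, -∞, 6]
q=2: [-35, 4, -1]
q=3: [-16, -3, 10]
Optimal cycle mean attained by: cycle 1->2->1, total 6 + (-2), length 2.
Answer: λ = 2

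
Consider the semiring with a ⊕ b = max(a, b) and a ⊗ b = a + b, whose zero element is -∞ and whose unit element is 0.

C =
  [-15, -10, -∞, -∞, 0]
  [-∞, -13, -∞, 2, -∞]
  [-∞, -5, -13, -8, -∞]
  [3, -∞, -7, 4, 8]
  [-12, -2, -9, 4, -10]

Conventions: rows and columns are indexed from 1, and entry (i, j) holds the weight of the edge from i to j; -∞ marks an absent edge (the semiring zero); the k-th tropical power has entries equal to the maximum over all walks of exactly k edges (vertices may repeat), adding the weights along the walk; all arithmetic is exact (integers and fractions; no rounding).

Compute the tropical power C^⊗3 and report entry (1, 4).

C^⊗2:
  [-12, -2, -9, 4, -10]
  [5, -26, -5, 6, 10]
  [-5, -18, -15, -3, 0]
  [7, 6, -1, 12, 12]
  [7, -12, -3, 8, 12]
C^⊗3:
  [7, -12, -3, 8, 12]
  [9, 8, 1, 14, 14]
  [0, -2, -9, 4, 5]
  [15, 10, 5, 16, 20]
  [11, 10, 3, 16, 16]
Key observation: the optimum is the walk 1->5->4->4, with weight 0 + 4 + 4 = 8.
Optimal value attained by: walk 1->5->4->4.
Answer: (C^⊗3)[1][4] = 8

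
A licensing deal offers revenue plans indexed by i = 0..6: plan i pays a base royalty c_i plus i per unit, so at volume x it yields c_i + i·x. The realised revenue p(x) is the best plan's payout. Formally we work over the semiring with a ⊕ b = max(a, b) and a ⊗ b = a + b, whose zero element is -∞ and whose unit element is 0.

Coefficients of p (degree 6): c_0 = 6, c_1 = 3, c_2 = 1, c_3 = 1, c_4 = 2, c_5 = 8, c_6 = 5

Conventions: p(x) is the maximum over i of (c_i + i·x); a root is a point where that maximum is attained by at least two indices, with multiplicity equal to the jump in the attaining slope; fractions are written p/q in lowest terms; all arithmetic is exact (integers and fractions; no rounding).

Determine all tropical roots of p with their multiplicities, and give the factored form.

hull edge (i=0, c=6) to (i=5, c=8): slope 2/5, span 5
hull edge (i=5, c=8) to (i=6, c=5): slope -3, span 1
Factored form: p(x) = 5 ⊗ (x ⊕ (-2/5)) ⊗ (x ⊕ (-2/5)) ⊗ (x ⊕ (-2/5)) ⊗ (x ⊕ (-2/5)) ⊗ (x ⊕ (-2/5)) ⊗ (x ⊕ 3)
Answer: roots = -2/5 (mult 5), 3 (mult 1)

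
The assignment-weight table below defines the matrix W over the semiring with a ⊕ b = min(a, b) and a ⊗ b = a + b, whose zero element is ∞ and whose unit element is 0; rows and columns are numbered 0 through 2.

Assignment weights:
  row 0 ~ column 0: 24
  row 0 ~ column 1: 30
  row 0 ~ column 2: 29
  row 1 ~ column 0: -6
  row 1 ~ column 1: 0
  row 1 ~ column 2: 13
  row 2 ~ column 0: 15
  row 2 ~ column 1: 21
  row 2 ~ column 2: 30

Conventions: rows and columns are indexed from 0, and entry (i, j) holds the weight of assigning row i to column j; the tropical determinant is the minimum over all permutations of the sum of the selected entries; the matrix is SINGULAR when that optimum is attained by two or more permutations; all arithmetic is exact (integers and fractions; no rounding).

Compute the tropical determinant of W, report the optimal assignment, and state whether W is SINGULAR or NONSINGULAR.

σ = (0, 1, 2): 24 + 0 + 30 = 54
σ = (0, 2, 1): 24 + 13 + 21 = 58
σ = (1, 0, 2): 30 + (-6) + 30 = 54
σ = (1, 2, 0): 30 + 13 + 15 = 58
σ = (2, 0, 1): 29 + (-6) + 21 = 44
σ = (2, 1, 0): 29 + 0 + 15 = 44
Optimal value attained by: σ = (2, 0, 1).
Answer: det⊕(W) = 44; verdict: SINGULAR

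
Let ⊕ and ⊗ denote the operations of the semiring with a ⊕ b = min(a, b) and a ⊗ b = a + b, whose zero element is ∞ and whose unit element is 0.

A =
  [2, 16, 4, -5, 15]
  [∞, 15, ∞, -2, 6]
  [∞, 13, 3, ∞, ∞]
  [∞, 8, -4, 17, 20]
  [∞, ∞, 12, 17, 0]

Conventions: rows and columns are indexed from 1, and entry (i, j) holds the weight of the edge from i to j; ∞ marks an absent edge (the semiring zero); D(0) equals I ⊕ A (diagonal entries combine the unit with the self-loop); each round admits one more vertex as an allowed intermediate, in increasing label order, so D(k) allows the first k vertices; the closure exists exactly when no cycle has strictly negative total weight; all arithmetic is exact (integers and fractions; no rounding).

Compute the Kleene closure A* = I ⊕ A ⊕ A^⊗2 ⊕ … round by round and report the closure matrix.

D(0):
  [0, 16, 4, -5, 15]
  [∞, 0, ∞, -2, 6]
  [∞, 13, 0, ∞, ∞]
  [∞, 8, -4, 0, 20]
  [∞, ∞, 12, 17, 0]
D(1):
  [0, 16, 4, -5, 15]
  [∞, 0, ∞, -2, 6]
  [∞, 13, 0, ∞, ∞]
  [∞, 8, -4, 0, 20]
  [∞, ∞, 12, 17, 0]
D(2):
  [0, 16, 4, -5, 15]
  [∞, 0, ∞, -2, 6]
  [∞, 13, 0, 11, 19]
  [∞, 8, -4, 0, 14]
  [∞, ∞, 12, 17, 0]
D(3):
  [0, 16, 4, -5, 15]
  [∞, 0, ∞, -2, 6]
  [∞, 13, 0, 11, 19]
  [∞, 8, -4, 0, 14]
  [∞, 25, 12, 17, 0]
D(4):
  [0, 3, -9, -5, 9]
  [∞, 0, -6, -2, 6]
  [∞, 13, 0, 11, 19]
  [∞, 8, -4, 0, 14]
  [∞, 25, 12, 17, 0]
D(5):
  [0, 3, -9, -5, 9]
  [∞, 0, -6, -2, 6]
  [∞, 13, 0, 11, 19]
  [∞, 8, -4, 0, 14]
  [∞, 25, 12, 17, 0]
Answer: A* = [[0, 3, -9, -5, 9], [∞, 0, -6, -2, 6], [∞, 13, 0, 11, 19], [∞, 8, -4, 0, 14], [∞, 25, 12, 17, 0]]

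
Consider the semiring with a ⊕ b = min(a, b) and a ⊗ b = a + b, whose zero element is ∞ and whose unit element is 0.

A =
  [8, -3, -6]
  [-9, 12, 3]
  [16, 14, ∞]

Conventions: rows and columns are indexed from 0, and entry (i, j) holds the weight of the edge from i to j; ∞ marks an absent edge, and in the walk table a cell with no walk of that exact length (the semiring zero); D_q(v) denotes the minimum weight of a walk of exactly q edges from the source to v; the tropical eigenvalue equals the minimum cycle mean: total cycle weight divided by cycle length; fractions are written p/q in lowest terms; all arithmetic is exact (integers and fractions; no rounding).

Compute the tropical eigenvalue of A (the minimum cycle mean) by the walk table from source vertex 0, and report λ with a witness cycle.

q=0: [0, ∞, ∞]
q=1: [8, -3, -6]
q=2: [-12, 5, 0]
q=3: [-4, -15, -18]
Optimal cycle mean attained by: cycle 0->1->0, total (-3) + (-9), length 2.
Answer: λ = -6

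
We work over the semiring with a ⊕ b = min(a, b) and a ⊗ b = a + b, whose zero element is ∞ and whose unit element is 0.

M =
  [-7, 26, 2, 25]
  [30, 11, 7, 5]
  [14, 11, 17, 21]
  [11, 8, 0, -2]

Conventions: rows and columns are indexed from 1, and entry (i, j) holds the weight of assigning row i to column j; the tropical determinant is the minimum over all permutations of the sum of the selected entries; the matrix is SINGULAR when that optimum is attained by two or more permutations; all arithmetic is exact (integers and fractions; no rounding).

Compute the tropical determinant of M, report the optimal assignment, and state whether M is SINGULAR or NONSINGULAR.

σ = (1, 2, 3, 4): (-7) + 11 + 17 + (-2) = 19
σ = (1, 2, 4, 3): (-7) + 11 + 21 + 0 = 25
σ = (1, 3, 2, 4): (-7) + 7 + 11 + (-2) = 9
σ = (1, 3, 4, 2): (-7) + 7 + 21 + 8 = 29
σ = (1, 4, 2, 3): (-7) + 5 + 11 + 0 = 9
σ = (1, 4, 3, 2): (-7) + 5 + 17 + 8 = 23
σ = (2, 1, 3, 4): 26 + 30 + 17 + (-2) = 71
σ = (2, 1, 4, 3): 26 + 30 + 21 + 0 = 77
σ = (2, 3, 1, 4): 26 + 7 + 14 + (-2) = 45
σ = (2, 3, 4, 1): 26 + 7 + 21 + 11 = 65
σ = (2, 4, 1, 3): 26 + 5 + 14 + 0 = 45
σ = (2, 4, 3, 1): 26 + 5 + 17 + 11 = 59
σ = (3, 1, 2, 4): 2 + 30 + 11 + (-2) = 41
σ = (3, 1, 4, 2): 2 + 30 + 21 + 8 = 61
σ = (3, 2, 1, 4): 2 + 11 + 14 + (-2) = 25
σ = (3, 2, 4, 1): 2 + 11 + 21 + 11 = 45
σ = (3, 4, 1, 2): 2 + 5 + 14 + 8 = 29
σ = (3, 4, 2, 1): 2 + 5 + 11 + 11 = 29
σ = (4, 1, 2, 3): 25 + 30 + 11 + 0 = 66
σ = (4, 1, 3, 2): 25 + 30 + 17 + 8 = 80
σ = (4, 2, 1, 3): 25 + 11 + 14 + 0 = 50
σ = (4, 2, 3, 1): 25 + 11 + 17 + 11 = 64
σ = (4, 3, 1, 2): 25 + 7 + 14 + 8 = 54
σ = (4, 3, 2, 1): 25 + 7 + 11 + 11 = 54
Optimal value attained by: σ = (1, 3, 2, 4).
Answer: det⊕(M) = 9; verdict: SINGULAR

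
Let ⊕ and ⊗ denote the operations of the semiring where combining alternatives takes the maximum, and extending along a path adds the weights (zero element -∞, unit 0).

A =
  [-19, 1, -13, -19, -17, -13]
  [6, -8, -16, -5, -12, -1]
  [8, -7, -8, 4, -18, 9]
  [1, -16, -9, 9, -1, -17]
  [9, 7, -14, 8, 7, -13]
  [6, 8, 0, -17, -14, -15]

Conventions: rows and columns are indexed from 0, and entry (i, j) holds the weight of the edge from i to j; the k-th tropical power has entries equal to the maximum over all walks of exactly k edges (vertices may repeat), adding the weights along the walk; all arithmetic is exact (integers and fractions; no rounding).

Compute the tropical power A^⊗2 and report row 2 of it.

A^⊗2:
  [7, -5, -13, -4, -10, 0]
  [5, 7, -1, 4, -5, -7]
  [15, 17, 9, 13, 3, 1]
  [10, 6, 0, 18, 8, 0]
  [16, 14, -1, 17, 14, 6]
  [14, 7, -7, 4, -4, 9]
Answer: row 2 of A^⊗2 = [15, 17, 9, 13, 3, 1]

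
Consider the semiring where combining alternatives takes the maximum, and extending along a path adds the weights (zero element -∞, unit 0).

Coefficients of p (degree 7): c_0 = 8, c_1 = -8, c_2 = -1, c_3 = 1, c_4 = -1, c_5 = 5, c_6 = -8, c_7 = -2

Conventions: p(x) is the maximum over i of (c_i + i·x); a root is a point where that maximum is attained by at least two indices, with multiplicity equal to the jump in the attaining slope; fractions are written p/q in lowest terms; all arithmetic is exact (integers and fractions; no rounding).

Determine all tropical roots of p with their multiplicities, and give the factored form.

hull edge (i=0, c=8) to (i=5, c=5): slope -3/5, span 5
hull edge (i=5, c=5) to (i=7, c=-2): slope -7/2, span 2
Factored form: p(x) = -2 ⊗ (x ⊕ 3/5) ⊗ (x ⊕ 3/5) ⊗ (x ⊕ 3/5) ⊗ (x ⊕ 3/5) ⊗ (x ⊕ 3/5) ⊗ (x ⊕ 7/2) ⊗ (x ⊕ 7/2)
Answer: roots = 3/5 (mult 5), 7/2 (mult 2)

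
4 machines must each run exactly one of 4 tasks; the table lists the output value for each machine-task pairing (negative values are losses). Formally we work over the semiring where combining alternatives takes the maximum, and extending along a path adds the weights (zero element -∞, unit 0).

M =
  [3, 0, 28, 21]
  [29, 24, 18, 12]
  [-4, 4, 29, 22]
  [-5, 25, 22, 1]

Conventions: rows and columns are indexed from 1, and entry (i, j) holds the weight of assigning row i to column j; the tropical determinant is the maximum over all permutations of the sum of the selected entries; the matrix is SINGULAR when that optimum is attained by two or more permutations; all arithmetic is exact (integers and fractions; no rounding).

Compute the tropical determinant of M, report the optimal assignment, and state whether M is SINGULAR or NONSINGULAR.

σ = (1, 2, 3, 4): 3 + 24 + 29 + 1 = 57
σ = (1, 2, 4, 3): 3 + 24 + 22 + 22 = 71
σ = (1, 3, 2, 4): 3 + 18 + 4 + 1 = 26
σ = (1, 3, 4, 2): 3 + 18 + 22 + 25 = 68
σ = (1, 4, 2, 3): 3 + 12 + 4 + 22 = 41
σ = (1, 4, 3, 2): 3 + 12 + 29 + 25 = 69
σ = (2, 1, 3, 4): 0 + 29 + 29 + 1 = 59
σ = (2, 1, 4, 3): 0 + 29 + 22 + 22 = 73
σ = (2, 3, 1, 4): 0 + 18 + (-4) + 1 = 15
σ = (2, 3, 4, 1): 0 + 18 + 22 + (-5) = 35
σ = (2, 4, 1, 3): 0 + 12 + (-4) + 22 = 30
σ = (2, 4, 3, 1): 0 + 12 + 29 + (-5) = 36
σ = (3, 1, 2, 4): 28 + 29 + 4 + 1 = 62
σ = (3, 1, 4, 2): 28 + 29 + 22 + 25 = 104
σ = (3, 2, 1, 4): 28 + 24 + (-4) + 1 = 49
σ = (3, 2, 4, 1): 28 + 24 + 22 + (-5) = 69
σ = (3, 4, 1, 2): 28 + 12 + (-4) + 25 = 61
σ = (3, 4, 2, 1): 28 + 12 + 4 + (-5) = 39
σ = (4, 1, 2, 3): 21 + 29 + 4 + 22 = 76
σ = (4, 1, 3, 2): 21 + 29 + 29 + 25 = 104
σ = (4, 2, 1, 3): 21 + 24 + (-4) + 22 = 63
σ = (4, 2, 3, 1): 21 + 24 + 29 + (-5) = 69
σ = (4, 3, 1, 2): 21 + 18 + (-4) + 25 = 60
σ = (4, 3, 2, 1): 21 + 18 + 4 + (-5) = 38
Optimal value attained by: σ = (3, 1, 4, 2).
Answer: det⊕(M) = 104; verdict: SINGULAR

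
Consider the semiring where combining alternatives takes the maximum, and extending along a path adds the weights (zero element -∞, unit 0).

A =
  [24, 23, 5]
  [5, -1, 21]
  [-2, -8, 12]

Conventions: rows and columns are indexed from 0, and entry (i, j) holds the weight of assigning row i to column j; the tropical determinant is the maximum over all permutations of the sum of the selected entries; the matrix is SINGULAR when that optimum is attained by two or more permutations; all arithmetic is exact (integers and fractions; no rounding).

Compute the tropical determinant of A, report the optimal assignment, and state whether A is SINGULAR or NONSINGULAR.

σ = (0, 1, 2): 24 + (-1) + 12 = 35
σ = (0, 2, 1): 24 + 21 + (-8) = 37
σ = (1, 0, 2): 23 + 5 + 12 = 40
σ = (1, 2, 0): 23 + 21 + (-2) = 42
σ = (2, 0, 1): 5 + 5 + (-8) = 2
σ = (2, 1, 0): 5 + (-1) + (-2) = 2
Optimal value attained by: σ = (1, 2, 0).
Answer: det⊕(A) = 42; verdict: NONSINGULAR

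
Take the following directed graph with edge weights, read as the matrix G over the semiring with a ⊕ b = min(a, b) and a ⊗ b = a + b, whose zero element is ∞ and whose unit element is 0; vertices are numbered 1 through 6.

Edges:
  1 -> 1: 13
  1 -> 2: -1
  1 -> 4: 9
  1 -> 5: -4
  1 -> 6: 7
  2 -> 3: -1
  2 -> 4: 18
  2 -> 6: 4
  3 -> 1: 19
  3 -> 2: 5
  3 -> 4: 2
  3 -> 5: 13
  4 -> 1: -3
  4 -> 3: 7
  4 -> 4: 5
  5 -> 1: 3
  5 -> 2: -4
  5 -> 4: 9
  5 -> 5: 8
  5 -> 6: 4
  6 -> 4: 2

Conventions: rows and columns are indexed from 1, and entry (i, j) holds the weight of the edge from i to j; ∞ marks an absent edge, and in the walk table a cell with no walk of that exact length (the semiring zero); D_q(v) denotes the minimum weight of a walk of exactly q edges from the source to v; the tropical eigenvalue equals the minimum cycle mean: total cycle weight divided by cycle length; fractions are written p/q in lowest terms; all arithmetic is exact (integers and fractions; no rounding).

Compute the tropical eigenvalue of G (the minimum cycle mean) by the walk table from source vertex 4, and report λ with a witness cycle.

q=0: [∞, ∞, ∞, 0, ∞, ∞]
q=1: [-3, ∞, 7, 5, ∞, ∞]
q=2: [2, -4, 12, 6, -7, 4]
q=3: [-4, -11, -5, 2, -2, -3]
q=4: [-1, -6, -12, -3, -8, -7]
q=5: [-6, -12, -7, -10, -5, -4]
q=6: [-13, -9, -13, -5, -10, -8]
Optimal cycle mean attained by: cycle 1->5->2->3->4->1, total (-4) + (-4) + (-1) + 2 + (-3), length 5.
Answer: λ = -2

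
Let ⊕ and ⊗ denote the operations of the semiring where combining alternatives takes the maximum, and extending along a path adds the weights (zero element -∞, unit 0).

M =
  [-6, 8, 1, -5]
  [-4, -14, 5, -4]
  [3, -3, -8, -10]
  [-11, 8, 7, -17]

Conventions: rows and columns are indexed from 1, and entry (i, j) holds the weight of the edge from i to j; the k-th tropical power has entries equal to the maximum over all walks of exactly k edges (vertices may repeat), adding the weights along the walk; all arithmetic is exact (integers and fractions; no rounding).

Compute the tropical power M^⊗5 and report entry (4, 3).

M^⊗2:
  [4, 3, 13, 4]
  [8, 4, 3, -5]
  [-3, 11, 4, -2]
  [10, 4, 13, 4]
M^⊗3:
  [16, 12, 11, 3]
  [6, 16, 9, 3]
  [7, 6, 16, 7]
  [16, 18, 11, 5]
M^⊗4:
  [14, 24, 17, 11]
  [12, 14, 21, 12]
  [19, 15, 14, 6]
  [14, 24, 23, 14]
M^⊗5:
  [20, 22, 29, 20]
  [24, 20, 19, 11]
  [17, 27, 20, 14]
  [26, 22, 29, 20]
Key observation: the optimum is the walk 4->2->3->1->2->3, with weight 8 + 5 + 3 + 8 + 5 = 29.
Optimal value attained by: walk 4->2->3->1->2->3.
Answer: (M^⊗5)[4][3] = 29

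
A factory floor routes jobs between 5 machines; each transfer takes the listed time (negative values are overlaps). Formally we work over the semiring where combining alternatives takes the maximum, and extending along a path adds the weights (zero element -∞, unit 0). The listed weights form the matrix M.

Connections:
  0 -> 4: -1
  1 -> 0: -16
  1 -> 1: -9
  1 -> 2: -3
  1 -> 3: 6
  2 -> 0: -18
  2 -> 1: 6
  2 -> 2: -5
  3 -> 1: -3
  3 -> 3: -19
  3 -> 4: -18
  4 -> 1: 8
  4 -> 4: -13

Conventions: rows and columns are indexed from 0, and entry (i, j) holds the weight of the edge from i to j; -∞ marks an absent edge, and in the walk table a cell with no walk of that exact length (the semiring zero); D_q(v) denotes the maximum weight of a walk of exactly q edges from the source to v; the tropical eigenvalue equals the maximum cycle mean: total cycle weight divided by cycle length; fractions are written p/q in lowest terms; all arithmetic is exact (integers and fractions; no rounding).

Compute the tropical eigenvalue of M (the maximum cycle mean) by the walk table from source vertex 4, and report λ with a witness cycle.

q=0: [-∞, -∞, -∞, -∞, 0]
q=1: [-∞, 8, -∞, -∞, -13]
q=2: [-8, -1, 5, 14, -26]
q=3: [-13, 11, 0, 5, -4]
q=4: [-5, 6, 8, 17, -13]
q=5: [-10, 14, 3, 12, -1]
Optimal cycle mean attained by: cycle 1->2->1, total (-3) + 6, length 2.
Answer: λ = 3/2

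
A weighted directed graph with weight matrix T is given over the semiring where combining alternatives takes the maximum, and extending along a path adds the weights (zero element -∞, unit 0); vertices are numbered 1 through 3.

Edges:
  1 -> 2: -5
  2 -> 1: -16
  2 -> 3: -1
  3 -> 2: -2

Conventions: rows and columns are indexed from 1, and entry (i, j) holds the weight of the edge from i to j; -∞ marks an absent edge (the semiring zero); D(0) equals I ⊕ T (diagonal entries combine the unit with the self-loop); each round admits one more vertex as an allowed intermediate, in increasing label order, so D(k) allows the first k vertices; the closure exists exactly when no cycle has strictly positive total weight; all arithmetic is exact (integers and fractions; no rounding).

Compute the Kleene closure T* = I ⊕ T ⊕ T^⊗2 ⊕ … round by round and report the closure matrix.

D(0):
  [0, -5, -∞]
  [-16, 0, -1]
  [-∞, -2, 0]
D(1):
  [0, -5, -∞]
  [-16, 0, -1]
  [-∞, -2, 0]
D(2):
  [0, -5, -6]
  [-16, 0, -1]
  [-18, -2, 0]
D(3):
  [0, -5, -6]
  [-16, 0, -1]
  [-18, -2, 0]
Answer: T* = [[0, -5, -6], [-16, 0, -1], [-18, -2, 0]]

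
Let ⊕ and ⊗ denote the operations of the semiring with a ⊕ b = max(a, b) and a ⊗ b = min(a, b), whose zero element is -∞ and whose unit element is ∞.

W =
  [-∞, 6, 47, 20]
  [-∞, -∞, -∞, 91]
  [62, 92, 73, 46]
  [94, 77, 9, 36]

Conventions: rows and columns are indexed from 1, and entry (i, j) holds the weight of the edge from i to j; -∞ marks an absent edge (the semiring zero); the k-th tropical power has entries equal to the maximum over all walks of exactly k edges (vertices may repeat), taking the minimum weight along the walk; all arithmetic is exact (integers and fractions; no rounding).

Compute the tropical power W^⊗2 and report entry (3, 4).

W^⊗2:
  [47, 47, 47, 46]
  [91, 77, 9, 36]
  [62, 73, 73, 91]
  [36, 36, 47, 77]
Key observation: the optimum is the walk 3->2->4, with weight 92 min 91 = 91.
Optimal value attained by: walk 3->2->4.
Answer: (W^⊗2)[3][4] = 91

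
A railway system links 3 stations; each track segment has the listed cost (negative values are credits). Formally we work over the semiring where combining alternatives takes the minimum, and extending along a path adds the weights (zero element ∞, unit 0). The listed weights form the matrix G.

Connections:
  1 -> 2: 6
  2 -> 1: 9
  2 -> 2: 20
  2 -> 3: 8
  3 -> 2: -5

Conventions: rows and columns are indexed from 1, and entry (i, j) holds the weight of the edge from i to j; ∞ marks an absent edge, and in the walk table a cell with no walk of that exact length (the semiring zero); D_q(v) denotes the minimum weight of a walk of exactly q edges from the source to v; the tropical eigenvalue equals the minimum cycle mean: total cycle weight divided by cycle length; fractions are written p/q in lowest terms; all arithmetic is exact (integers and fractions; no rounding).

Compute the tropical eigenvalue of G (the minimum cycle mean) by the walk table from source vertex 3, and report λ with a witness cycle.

q=0: [∞, ∞, 0]
q=1: [∞, -5, ∞]
q=2: [4, 15, 3]
q=3: [24, -2, 23]
Optimal cycle mean attained by: cycle 2->3->2, total 8 + (-5), length 2.
Answer: λ = 3/2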